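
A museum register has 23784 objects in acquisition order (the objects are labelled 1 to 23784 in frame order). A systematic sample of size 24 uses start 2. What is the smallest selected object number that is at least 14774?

14867

k = 23784/24 = 991
Steps past start: ⌈(14774 − 2)/991⌉ = ⌈14772/991⌉ = 15
Selected object: 2 + 15×991 = 14867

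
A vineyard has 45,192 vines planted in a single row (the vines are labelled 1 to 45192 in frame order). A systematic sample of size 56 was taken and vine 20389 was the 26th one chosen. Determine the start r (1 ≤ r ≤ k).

k = 45192/56 = 807
r = 20389 − (26−1)×807 = 20389 − 20175 = 214

214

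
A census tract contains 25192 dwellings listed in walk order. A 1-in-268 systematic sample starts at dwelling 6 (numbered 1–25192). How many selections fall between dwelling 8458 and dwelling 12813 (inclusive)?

16

k = 268
First selection ≥ 8458: 6 + ⌈(8458−6)/268⌉·268 = 6 + 32×268 = 8582
Last selection ≤ 12813: 6 + ⌊(12813−6)/268⌋·268 = 6 + 47×268 = 12602
Count = 47 − 32 + 1 = 16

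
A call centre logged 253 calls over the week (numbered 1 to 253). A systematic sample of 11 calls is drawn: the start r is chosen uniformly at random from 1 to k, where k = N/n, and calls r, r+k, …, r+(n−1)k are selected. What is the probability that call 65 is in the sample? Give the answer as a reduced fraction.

k = 253/11 = 23.
Call 65 is selected iff r ≡ 65 (mod 23); exactly one such r in {1,…,23}.
Inclusion probability = 1/23.

1/23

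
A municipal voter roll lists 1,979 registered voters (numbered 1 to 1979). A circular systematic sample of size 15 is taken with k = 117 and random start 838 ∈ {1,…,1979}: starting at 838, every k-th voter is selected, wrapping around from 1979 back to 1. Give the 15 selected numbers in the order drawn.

838, 955, 1072, 1189, 1306, 1423, 1540, 1657, 1774, 1891, 29, 146, 263, 380, 497

Selection 1: 838
Selection 2: 838 + 117 = 955
Selection 3: 955 + 117 = 1072
Selection 4: 1072 + 117 = 1189
Selection 5: 1189 + 117 = 1306
Selection 6: 1306 + 117 = 1423
Selection 7: 1423 + 117 = 1540
Selection 8: 1540 + 117 = 1657
Selection 9: 1657 + 117 = 1774
Selection 10: 1774 + 117 = 1891
Selection 11: 1891 + 117 = 2008 → 2008 − 1979 = 29
Selection 12: 29 + 117 = 146
Selection 13: 146 + 117 = 263
Selection 14: 263 + 117 = 380
Selection 15: 380 + 117 = 497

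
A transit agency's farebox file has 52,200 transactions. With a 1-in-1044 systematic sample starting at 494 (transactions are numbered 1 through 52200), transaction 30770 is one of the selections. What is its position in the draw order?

30

k = 1044
position = (30770 − 494)/1044 + 1 = 30276/1044 + 1 = 29 + 1 = 30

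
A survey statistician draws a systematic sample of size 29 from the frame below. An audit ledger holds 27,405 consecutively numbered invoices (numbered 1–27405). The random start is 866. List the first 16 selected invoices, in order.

866, 1811, 2756, 3701, 4646, 5591, 6536, 7481, 8426, 9371, 10316, 11261, 12206, 13151, 14096, 15041

k = N/n = 27405/29 = 945
invoice 1: 866
invoice 2: 866 + 945 = 1811
invoice 3: 1811 + 945 = 2756
invoice 4: 2756 + 945 = 3701
invoice 5: 3701 + 945 = 4646
invoice 6: 4646 + 945 = 5591
invoice 7: 5591 + 945 = 6536
invoice 8: 6536 + 945 = 7481
invoice 9: 7481 + 945 = 8426
invoice 10: 8426 + 945 = 9371
invoice 11: 9371 + 945 = 10316
invoice 12: 10316 + 945 = 11261
invoice 13: 11261 + 945 = 12206
invoice 14: 12206 + 945 = 13151
invoice 15: 13151 + 945 = 14096
invoice 16: 14096 + 945 = 15041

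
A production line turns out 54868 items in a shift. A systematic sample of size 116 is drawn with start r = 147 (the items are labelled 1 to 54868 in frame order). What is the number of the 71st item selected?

33257

k = 54868/116 = 473
71st selection = r + (71−1)·k = 147 + 70×473 = 147 + 33110 = 33257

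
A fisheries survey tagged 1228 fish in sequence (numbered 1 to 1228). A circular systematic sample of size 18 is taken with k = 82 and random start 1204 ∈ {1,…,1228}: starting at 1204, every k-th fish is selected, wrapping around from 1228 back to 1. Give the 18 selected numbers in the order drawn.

Selection 1: 1204
Selection 2: 1204 + 82 = 1286 → 1286 − 1228 = 58
Selection 3: 58 + 82 = 140
Selection 4: 140 + 82 = 222
Selection 5: 222 + 82 = 304
Selection 6: 304 + 82 = 386
Selection 7: 386 + 82 = 468
Selection 8: 468 + 82 = 550
Selection 9: 550 + 82 = 632
Selection 10: 632 + 82 = 714
Selection 11: 714 + 82 = 796
Selection 12: 796 + 82 = 878
Selection 13: 878 + 82 = 960
Selection 14: 960 + 82 = 1042
Selection 15: 1042 + 82 = 1124
Selection 16: 1124 + 82 = 1206
Selection 17: 1206 + 82 = 1288 → 1288 − 1228 = 60
Selection 18: 60 + 82 = 142

1204, 58, 140, 222, 304, 386, 468, 550, 632, 714, 796, 878, 960, 1042, 1124, 1206, 60, 142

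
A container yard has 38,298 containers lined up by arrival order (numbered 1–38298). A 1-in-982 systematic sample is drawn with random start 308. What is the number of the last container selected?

37624

k = 982
39th selection = r + (39−1)·k = 308 + 38×982 = 308 + 37316 = 37624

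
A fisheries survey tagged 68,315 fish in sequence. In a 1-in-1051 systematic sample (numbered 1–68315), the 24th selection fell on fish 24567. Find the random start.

k = 1051
r = 24567 − (24−1)×1051 = 24567 − 24173 = 394

394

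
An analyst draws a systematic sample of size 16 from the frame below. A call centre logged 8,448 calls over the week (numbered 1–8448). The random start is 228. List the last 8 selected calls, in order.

k = N/n = 8448/16 = 528
9th selection = 228 + 8×528 = 4452
10th: 4452 + 528 = 4980
11th: 4980 + 528 = 5508
12th: 5508 + 528 = 6036
13th: 6036 + 528 = 6564
14th: 6564 + 528 = 7092
15th: 7092 + 528 = 7620
16th: 7620 + 528 = 8148

4452, 4980, 5508, 6036, 6564, 7092, 7620, 8148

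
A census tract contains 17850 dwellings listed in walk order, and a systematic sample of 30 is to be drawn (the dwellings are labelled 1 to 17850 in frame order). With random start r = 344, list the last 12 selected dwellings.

11054, 11649, 12244, 12839, 13434, 14029, 14624, 15219, 15814, 16409, 17004, 17599

k = N/n = 17850/30 = 595
19th selection = 344 + 18×595 = 11054
20th: 11054 + 595 = 11649
21st: 11649 + 595 = 12244
22nd: 12244 + 595 = 12839
23rd: 12839 + 595 = 13434
24th: 13434 + 595 = 14029
25th: 14029 + 595 = 14624
26th: 14624 + 595 = 15219
27th: 15219 + 595 = 15814
28th: 15814 + 595 = 16409
29th: 16409 + 595 = 17004
30th: 17004 + 595 = 17599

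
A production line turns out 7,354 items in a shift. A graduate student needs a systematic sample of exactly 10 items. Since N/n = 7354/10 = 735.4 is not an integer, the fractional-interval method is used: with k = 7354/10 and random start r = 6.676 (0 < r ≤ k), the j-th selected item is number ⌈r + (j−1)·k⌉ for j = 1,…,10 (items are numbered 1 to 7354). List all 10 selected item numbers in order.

j=1: r + 0k = 6.676 → ⌈·⌉ = 7
j=2: r + 1k = 742.076 → ⌈·⌉ = 743
j=3: r + 2k = 1477.476 → ⌈·⌉ = 1478
j=4: r + 3k = 2212.876 → ⌈·⌉ = 2213
j=5: r + 4k = 2948.276 → ⌈·⌉ = 2949
j=6: r + 5k = 3683.676 → ⌈·⌉ = 3684
j=7: r + 6k = 4419.076 → ⌈·⌉ = 4420
j=8: r + 7k = 5154.476 → ⌈·⌉ = 5155
j=9: r + 8k = 5889.876 → ⌈·⌉ = 5890
j=10: r + 9k = 6625.276 → ⌈·⌉ = 6626

7, 743, 1478, 2213, 2949, 3684, 4420, 5155, 5890, 6626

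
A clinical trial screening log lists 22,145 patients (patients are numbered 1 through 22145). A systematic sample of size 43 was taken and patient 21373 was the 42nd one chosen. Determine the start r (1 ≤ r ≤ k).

258

k = 22145/43 = 515
r = 21373 − (42−1)×515 = 21373 − 21115 = 258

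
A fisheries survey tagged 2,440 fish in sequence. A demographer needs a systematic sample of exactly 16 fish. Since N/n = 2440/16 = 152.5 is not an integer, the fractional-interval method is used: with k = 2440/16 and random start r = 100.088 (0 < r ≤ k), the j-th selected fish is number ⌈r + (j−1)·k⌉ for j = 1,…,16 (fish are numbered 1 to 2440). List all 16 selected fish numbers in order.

101, 253, 406, 558, 711, 863, 1016, 1168, 1321, 1473, 1626, 1778, 1931, 2083, 2236, 2388

j=1: r + 0k = 100.088 → ⌈·⌉ = 101
j=2: r + 1k = 252.588 → ⌈·⌉ = 253
j=3: r + 2k = 405.088 → ⌈·⌉ = 406
j=4: r + 3k = 557.588 → ⌈·⌉ = 558
j=5: r + 4k = 710.088 → ⌈·⌉ = 711
j=6: r + 5k = 862.588 → ⌈·⌉ = 863
j=7: r + 6k = 1015.088 → ⌈·⌉ = 1016
j=8: r + 7k = 1167.588 → ⌈·⌉ = 1168
j=9: r + 8k = 1320.088 → ⌈·⌉ = 1321
j=10: r + 9k = 1472.588 → ⌈·⌉ = 1473
j=11: r + 10k = 1625.088 → ⌈·⌉ = 1626
j=12: r + 11k = 1777.588 → ⌈·⌉ = 1778
j=13: r + 12k = 1930.088 → ⌈·⌉ = 1931
j=14: r + 13k = 2082.588 → ⌈·⌉ = 2083
j=15: r + 14k = 2235.088 → ⌈·⌉ = 2236
j=16: r + 15k = 2387.588 → ⌈·⌉ = 2388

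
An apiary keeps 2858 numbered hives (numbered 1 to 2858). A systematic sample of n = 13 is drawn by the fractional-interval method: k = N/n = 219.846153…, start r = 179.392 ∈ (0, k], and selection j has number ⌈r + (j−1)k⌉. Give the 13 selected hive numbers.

j=1: r + 0k = 179.392 → ⌈·⌉ = 180
j=2: r + 1k = 399.238153… → ⌈·⌉ = 400
j=3: r + 2k = 619.084307… → ⌈·⌉ = 620
j=4: r + 3k = 838.930461… → ⌈·⌉ = 839
j=5: r + 4k = 1058.776615… → ⌈·⌉ = 1059
j=6: r + 5k = 1278.622769… → ⌈·⌉ = 1279
j=7: r + 6k = 1498.468923… → ⌈·⌉ = 1499
j=8: r + 7k = 1718.315076… → ⌈·⌉ = 1719
j=9: r + 8k = 1938.161230… → ⌈·⌉ = 1939
j=10: r + 9k = 2158.007384… → ⌈·⌉ = 2159
j=11: r + 10k = 2377.853538… → ⌈·⌉ = 2378
j=12: r + 11k = 2597.699692… → ⌈·⌉ = 2598
j=13: r + 12k = 2817.545846… → ⌈·⌉ = 2818

180, 400, 620, 839, 1059, 1279, 1499, 1719, 1939, 2159, 2378, 2598, 2818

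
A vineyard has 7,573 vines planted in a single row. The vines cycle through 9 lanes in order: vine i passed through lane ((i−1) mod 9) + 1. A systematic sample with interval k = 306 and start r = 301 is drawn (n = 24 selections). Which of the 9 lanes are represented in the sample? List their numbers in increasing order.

4

Consecutive selections differ by k = 306, so their lane numbers differ by 306 mod 9 = 0.
gcd(306, 9) = 9, so the sample visits 9/9 = 1 distinct residues mod 9.
Start 301 is lane 4; the lanes hit are 4.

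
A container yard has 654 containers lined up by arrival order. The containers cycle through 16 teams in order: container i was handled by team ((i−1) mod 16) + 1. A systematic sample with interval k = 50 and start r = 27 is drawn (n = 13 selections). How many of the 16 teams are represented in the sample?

8

Consecutive selections differ by k = 50, so their team numbers differ by 50 mod 16 = 2.
gcd(50, 16) = 2, so the sample visits 16/2 = 8 distinct residues mod 16.
Start 27 is team 11; the teams hit are 1, 3, 5, 7, 9, 11, 13, 15.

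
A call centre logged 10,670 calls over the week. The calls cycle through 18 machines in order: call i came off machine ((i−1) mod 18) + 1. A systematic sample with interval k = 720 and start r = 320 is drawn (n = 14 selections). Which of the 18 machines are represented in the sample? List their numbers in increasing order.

Consecutive selections differ by k = 720, so their machine numbers differ by 720 mod 18 = 0.
gcd(720, 18) = 18, so the sample visits 18/18 = 1 distinct residues mod 18.
Start 320 is machine 14; the machines hit are 14.

14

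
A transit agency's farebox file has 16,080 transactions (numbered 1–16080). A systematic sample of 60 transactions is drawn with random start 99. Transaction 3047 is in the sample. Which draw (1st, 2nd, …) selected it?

k = 16080/60 = 268
position = (3047 − 99)/268 + 1 = 2948/268 + 1 = 11 + 1 = 12

12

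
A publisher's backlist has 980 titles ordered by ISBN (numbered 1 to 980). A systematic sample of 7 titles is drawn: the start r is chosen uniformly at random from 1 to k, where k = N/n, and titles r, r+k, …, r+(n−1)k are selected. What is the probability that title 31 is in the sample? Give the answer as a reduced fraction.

1/140

k = 980/7 = 140.
Title 31 is selected iff r ≡ 31 (mod 140); exactly one such r in {1,…,140}.
Inclusion probability = 1/140.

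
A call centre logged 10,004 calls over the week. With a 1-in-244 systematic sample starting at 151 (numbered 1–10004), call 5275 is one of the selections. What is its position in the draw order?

k = 244
position = (5275 − 151)/244 + 1 = 5124/244 + 1 = 21 + 1 = 22

22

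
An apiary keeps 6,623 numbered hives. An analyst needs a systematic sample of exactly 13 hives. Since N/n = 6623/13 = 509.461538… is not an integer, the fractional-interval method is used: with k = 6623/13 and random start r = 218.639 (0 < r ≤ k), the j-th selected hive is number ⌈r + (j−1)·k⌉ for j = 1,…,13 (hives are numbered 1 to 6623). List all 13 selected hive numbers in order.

j=1: r + 0k = 218.639 → ⌈·⌉ = 219
j=2: r + 1k = 728.100538… → ⌈·⌉ = 729
j=3: r + 2k = 1237.562076… → ⌈·⌉ = 1238
j=4: r + 3k = 1747.023615… → ⌈·⌉ = 1748
j=5: r + 4k = 2256.485153… → ⌈·⌉ = 2257
j=6: r + 5k = 2765.946692… → ⌈·⌉ = 2766
j=7: r + 6k = 3275.408230… → ⌈·⌉ = 3276
j=8: r + 7k = 3784.869769… → ⌈·⌉ = 3785
j=9: r + 8k = 4294.331307… → ⌈·⌉ = 4295
j=10: r + 9k = 4803.792846… → ⌈·⌉ = 4804
j=11: r + 10k = 5313.254384… → ⌈·⌉ = 5314
j=12: r + 11k = 5822.715923… → ⌈·⌉ = 5823
j=13: r + 12k = 6332.177461… → ⌈·⌉ = 6333

219, 729, 1238, 1748, 2257, 2766, 3276, 3785, 4295, 4804, 5314, 5823, 6333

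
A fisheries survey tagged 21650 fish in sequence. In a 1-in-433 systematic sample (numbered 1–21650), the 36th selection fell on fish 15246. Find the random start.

k = 433
r = 15246 − (36−1)×433 = 15246 − 15155 = 91

91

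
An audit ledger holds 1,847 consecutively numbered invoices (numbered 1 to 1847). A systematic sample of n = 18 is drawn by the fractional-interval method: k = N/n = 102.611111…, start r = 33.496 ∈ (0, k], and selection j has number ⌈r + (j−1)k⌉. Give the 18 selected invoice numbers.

j=1: r + 0k = 33.496 → ⌈·⌉ = 34
j=2: r + 1k = 136.107111… → ⌈·⌉ = 137
j=3: r + 2k = 238.718222… → ⌈·⌉ = 239
j=4: r + 3k = 341.329333… → ⌈·⌉ = 342
j=5: r + 4k = 443.940444… → ⌈·⌉ = 444
j=6: r + 5k = 546.551555… → ⌈·⌉ = 547
j=7: r + 6k = 649.162666… → ⌈·⌉ = 650
j=8: r + 7k = 751.773777… → ⌈·⌉ = 752
j=9: r + 8k = 854.384888… → ⌈·⌉ = 855
j=10: r + 9k = 956.996 → ⌈·⌉ = 957
j=11: r + 10k = 1059.607111… → ⌈·⌉ = 1060
j=12: r + 11k = 1162.218222… → ⌈·⌉ = 1163
j=13: r + 12k = 1264.829333… → ⌈·⌉ = 1265
j=14: r + 13k = 1367.440444… → ⌈·⌉ = 1368
j=15: r + 14k = 1470.051555… → ⌈·⌉ = 1471
j=16: r + 15k = 1572.662666… → ⌈·⌉ = 1573
j=17: r + 16k = 1675.273777… → ⌈·⌉ = 1676
j=18: r + 17k = 1777.884888… → ⌈·⌉ = 1778

34, 137, 239, 342, 444, 547, 650, 752, 855, 957, 1060, 1163, 1265, 1368, 1471, 1573, 1676, 1778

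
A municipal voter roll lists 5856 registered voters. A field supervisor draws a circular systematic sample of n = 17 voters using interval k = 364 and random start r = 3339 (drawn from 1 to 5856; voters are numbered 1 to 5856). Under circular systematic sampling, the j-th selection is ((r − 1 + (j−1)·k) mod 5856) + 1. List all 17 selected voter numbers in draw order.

Selection 1: 3339
Selection 2: 3339 + 364 = 3703
Selection 3: 3703 + 364 = 4067
Selection 4: 4067 + 364 = 4431
Selection 5: 4431 + 364 = 4795
Selection 6: 4795 + 364 = 5159
Selection 7: 5159 + 364 = 5523
Selection 8: 5523 + 364 = 5887 → 5887 − 5856 = 31
Selection 9: 31 + 364 = 395
Selection 10: 395 + 364 = 759
Selection 11: 759 + 364 = 1123
Selection 12: 1123 + 364 = 1487
Selection 13: 1487 + 364 = 1851
Selection 14: 1851 + 364 = 2215
Selection 15: 2215 + 364 = 2579
Selection 16: 2579 + 364 = 2943
Selection 17: 2943 + 364 = 3307

3339, 3703, 4067, 4431, 4795, 5159, 5523, 31, 395, 759, 1123, 1487, 1851, 2215, 2579, 2943, 3307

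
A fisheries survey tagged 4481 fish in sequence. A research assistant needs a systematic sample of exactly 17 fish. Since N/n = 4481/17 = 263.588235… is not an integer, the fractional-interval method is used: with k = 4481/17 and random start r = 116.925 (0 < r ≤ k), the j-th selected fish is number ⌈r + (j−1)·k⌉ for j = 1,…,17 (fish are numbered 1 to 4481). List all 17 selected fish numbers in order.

j=1: r + 0k = 116.925 → ⌈·⌉ = 117
j=2: r + 1k = 380.513235… → ⌈·⌉ = 381
j=3: r + 2k = 644.101470… → ⌈·⌉ = 645
j=4: r + 3k = 907.689705… → ⌈·⌉ = 908
j=5: r + 4k = 1171.277941… → ⌈·⌉ = 1172
j=6: r + 5k = 1434.866176… → ⌈·⌉ = 1435
j=7: r + 6k = 1698.454411… → ⌈·⌉ = 1699
j=8: r + 7k = 1962.042647… → ⌈·⌉ = 1963
j=9: r + 8k = 2225.630882… → ⌈·⌉ = 2226
j=10: r + 9k = 2489.219117… → ⌈·⌉ = 2490
j=11: r + 10k = 2752.807352… → ⌈·⌉ = 2753
j=12: r + 11k = 3016.395588… → ⌈·⌉ = 3017
j=13: r + 12k = 3279.983823… → ⌈·⌉ = 3280
j=14: r + 13k = 3543.572058… → ⌈·⌉ = 3544
j=15: r + 14k = 3807.160294… → ⌈·⌉ = 3808
j=16: r + 15k = 4070.748529… → ⌈·⌉ = 4071
j=17: r + 16k = 4334.336764… → ⌈·⌉ = 4335

117, 381, 645, 908, 1172, 1435, 1699, 1963, 2226, 2490, 2753, 3017, 3280, 3544, 3808, 4071, 4335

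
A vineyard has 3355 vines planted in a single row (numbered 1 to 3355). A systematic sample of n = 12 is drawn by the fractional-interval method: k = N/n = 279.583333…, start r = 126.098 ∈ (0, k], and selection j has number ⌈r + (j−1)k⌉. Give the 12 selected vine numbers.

127, 406, 686, 965, 1245, 1525, 1804, 2084, 2363, 2643, 2922, 3202

j=1: r + 0k = 126.098 → ⌈·⌉ = 127
j=2: r + 1k = 405.681333… → ⌈·⌉ = 406
j=3: r + 2k = 685.264666… → ⌈·⌉ = 686
j=4: r + 3k = 964.848 → ⌈·⌉ = 965
j=5: r + 4k = 1244.431333… → ⌈·⌉ = 1245
j=6: r + 5k = 1524.014666… → ⌈·⌉ = 1525
j=7: r + 6k = 1803.598 → ⌈·⌉ = 1804
j=8: r + 7k = 2083.181333… → ⌈·⌉ = 2084
j=9: r + 8k = 2362.764666… → ⌈·⌉ = 2363
j=10: r + 9k = 2642.348 → ⌈·⌉ = 2643
j=11: r + 10k = 2921.931333… → ⌈·⌉ = 2922
j=12: r + 11k = 3201.514666… → ⌈·⌉ = 3202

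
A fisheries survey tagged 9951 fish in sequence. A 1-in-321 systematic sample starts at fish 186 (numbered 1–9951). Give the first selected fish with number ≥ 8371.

8532

k = 321
Steps past start: ⌈(8371 − 186)/321⌉ = ⌈8185/321⌉ = 26
Selected fish: 186 + 26×321 = 8532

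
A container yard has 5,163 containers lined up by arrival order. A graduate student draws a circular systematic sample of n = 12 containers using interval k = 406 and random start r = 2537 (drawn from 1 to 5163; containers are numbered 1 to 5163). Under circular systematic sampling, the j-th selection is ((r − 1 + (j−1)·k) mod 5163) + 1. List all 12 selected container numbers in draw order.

2537, 2943, 3349, 3755, 4161, 4567, 4973, 216, 622, 1028, 1434, 1840

Selection 1: 2537
Selection 2: 2537 + 406 = 2943
Selection 3: 2943 + 406 = 3349
Selection 4: 3349 + 406 = 3755
Selection 5: 3755 + 406 = 4161
Selection 6: 4161 + 406 = 4567
Selection 7: 4567 + 406 = 4973
Selection 8: 4973 + 406 = 5379 → 5379 − 5163 = 216
Selection 9: 216 + 406 = 622
Selection 10: 622 + 406 = 1028
Selection 11: 1028 + 406 = 1434
Selection 12: 1434 + 406 = 1840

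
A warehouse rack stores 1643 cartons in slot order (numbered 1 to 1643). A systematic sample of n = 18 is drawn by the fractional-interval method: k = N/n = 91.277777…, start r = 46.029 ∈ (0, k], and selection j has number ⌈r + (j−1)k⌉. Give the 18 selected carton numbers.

47, 138, 229, 320, 412, 503, 594, 685, 777, 868, 959, 1051, 1142, 1233, 1324, 1416, 1507, 1598

j=1: r + 0k = 46.029 → ⌈·⌉ = 47
j=2: r + 1k = 137.306777… → ⌈·⌉ = 138
j=3: r + 2k = 228.584555… → ⌈·⌉ = 229
j=4: r + 3k = 319.862333… → ⌈·⌉ = 320
j=5: r + 4k = 411.140111… → ⌈·⌉ = 412
j=6: r + 5k = 502.417888… → ⌈·⌉ = 503
j=7: r + 6k = 593.695666… → ⌈·⌉ = 594
j=8: r + 7k = 684.973444… → ⌈·⌉ = 685
j=9: r + 8k = 776.251222… → ⌈·⌉ = 777
j=10: r + 9k = 867.529 → ⌈·⌉ = 868
j=11: r + 10k = 958.806777… → ⌈·⌉ = 959
j=12: r + 11k = 1050.084555… → ⌈·⌉ = 1051
j=13: r + 12k = 1141.362333… → ⌈·⌉ = 1142
j=14: r + 13k = 1232.640111… → ⌈·⌉ = 1233
j=15: r + 14k = 1323.917888… → ⌈·⌉ = 1324
j=16: r + 15k = 1415.195666… → ⌈·⌉ = 1416
j=17: r + 16k = 1506.473444… → ⌈·⌉ = 1507
j=18: r + 17k = 1597.751222… → ⌈·⌉ = 1598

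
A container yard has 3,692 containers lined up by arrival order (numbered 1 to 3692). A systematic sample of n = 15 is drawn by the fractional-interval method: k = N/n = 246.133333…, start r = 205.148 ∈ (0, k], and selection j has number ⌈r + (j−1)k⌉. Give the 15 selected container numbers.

206, 452, 698, 944, 1190, 1436, 1682, 1929, 2175, 2421, 2667, 2913, 3159, 3405, 3652

j=1: r + 0k = 205.148 → ⌈·⌉ = 206
j=2: r + 1k = 451.281333… → ⌈·⌉ = 452
j=3: r + 2k = 697.414666… → ⌈·⌉ = 698
j=4: r + 3k = 943.548 → ⌈·⌉ = 944
j=5: r + 4k = 1189.681333… → ⌈·⌉ = 1190
j=6: r + 5k = 1435.814666… → ⌈·⌉ = 1436
j=7: r + 6k = 1681.948 → ⌈·⌉ = 1682
j=8: r + 7k = 1928.081333… → ⌈·⌉ = 1929
j=9: r + 8k = 2174.214666… → ⌈·⌉ = 2175
j=10: r + 9k = 2420.348 → ⌈·⌉ = 2421
j=11: r + 10k = 2666.481333… → ⌈·⌉ = 2667
j=12: r + 11k = 2912.614666… → ⌈·⌉ = 2913
j=13: r + 12k = 3158.748 → ⌈·⌉ = 3159
j=14: r + 13k = 3404.881333… → ⌈·⌉ = 3405
j=15: r + 14k = 3651.014666… → ⌈·⌉ = 3652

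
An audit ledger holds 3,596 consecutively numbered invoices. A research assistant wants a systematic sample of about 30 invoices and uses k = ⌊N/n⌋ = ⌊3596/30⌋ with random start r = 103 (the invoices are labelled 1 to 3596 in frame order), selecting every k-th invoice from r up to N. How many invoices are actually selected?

k = ⌊3596/30⌋ = 119
Achieved size = ⌊(3596 − 103)/119⌋ + 1 = ⌊3493/119⌋ + 1 = 29 + 1 = 30
(last selection: 103 + 29×119 = 3554 ≤ 3596; next would be 3673 > 3596)

30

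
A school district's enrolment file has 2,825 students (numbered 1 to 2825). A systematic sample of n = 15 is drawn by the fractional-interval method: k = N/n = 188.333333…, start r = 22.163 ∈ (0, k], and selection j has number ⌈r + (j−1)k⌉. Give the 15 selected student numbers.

j=1: r + 0k = 22.163 → ⌈·⌉ = 23
j=2: r + 1k = 210.496333… → ⌈·⌉ = 211
j=3: r + 2k = 398.829666… → ⌈·⌉ = 399
j=4: r + 3k = 587.163 → ⌈·⌉ = 588
j=5: r + 4k = 775.496333… → ⌈·⌉ = 776
j=6: r + 5k = 963.829666… → ⌈·⌉ = 964
j=7: r + 6k = 1152.163 → ⌈·⌉ = 1153
j=8: r + 7k = 1340.496333… → ⌈·⌉ = 1341
j=9: r + 8k = 1528.829666… → ⌈·⌉ = 1529
j=10: r + 9k = 1717.163 → ⌈·⌉ = 1718
j=11: r + 10k = 1905.496333… → ⌈·⌉ = 1906
j=12: r + 11k = 2093.829666… → ⌈·⌉ = 2094
j=13: r + 12k = 2282.163 → ⌈·⌉ = 2283
j=14: r + 13k = 2470.496333… → ⌈·⌉ = 2471
j=15: r + 14k = 2658.829666… → ⌈·⌉ = 2659

23, 211, 399, 588, 776, 964, 1153, 1341, 1529, 1718, 1906, 2094, 2283, 2471, 2659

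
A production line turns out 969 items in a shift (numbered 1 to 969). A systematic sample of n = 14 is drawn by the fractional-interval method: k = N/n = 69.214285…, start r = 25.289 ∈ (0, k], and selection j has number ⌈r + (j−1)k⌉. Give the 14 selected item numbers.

j=1: r + 0k = 25.289 → ⌈·⌉ = 26
j=2: r + 1k = 94.503285… → ⌈·⌉ = 95
j=3: r + 2k = 163.717571… → ⌈·⌉ = 164
j=4: r + 3k = 232.931857… → ⌈·⌉ = 233
j=5: r + 4k = 302.146142… → ⌈·⌉ = 303
j=6: r + 5k = 371.360428… → ⌈·⌉ = 372
j=7: r + 6k = 440.574714… → ⌈·⌉ = 441
j=8: r + 7k = 509.789 → ⌈·⌉ = 510
j=9: r + 8k = 579.003285… → ⌈·⌉ = 580
j=10: r + 9k = 648.217571… → ⌈·⌉ = 649
j=11: r + 10k = 717.431857… → ⌈·⌉ = 718
j=12: r + 11k = 786.646142… → ⌈·⌉ = 787
j=13: r + 12k = 855.860428… → ⌈·⌉ = 856
j=14: r + 13k = 925.074714… → ⌈·⌉ = 926

26, 95, 164, 233, 303, 372, 441, 510, 580, 649, 718, 787, 856, 926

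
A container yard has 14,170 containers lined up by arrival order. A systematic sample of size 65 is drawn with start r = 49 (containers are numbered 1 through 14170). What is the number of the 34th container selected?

7243

k = 14170/65 = 218
34th selection = r + (34−1)·k = 49 + 33×218 = 49 + 7194 = 7243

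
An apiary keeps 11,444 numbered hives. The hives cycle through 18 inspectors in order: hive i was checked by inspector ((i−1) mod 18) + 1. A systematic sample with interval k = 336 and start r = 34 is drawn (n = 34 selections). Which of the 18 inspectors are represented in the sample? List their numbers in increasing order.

4, 10, 16

Consecutive selections differ by k = 336, so their inspector numbers differ by 336 mod 18 = 12.
gcd(336, 18) = 6, so the sample visits 18/6 = 3 distinct residues mod 18.
Start 34 is inspector 16; the inspectors hit are 4, 10, 16.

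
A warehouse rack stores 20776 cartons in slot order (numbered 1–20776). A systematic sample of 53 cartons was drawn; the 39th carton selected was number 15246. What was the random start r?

k = 20776/53 = 392
r = 15246 − (39−1)×392 = 15246 − 14896 = 350

350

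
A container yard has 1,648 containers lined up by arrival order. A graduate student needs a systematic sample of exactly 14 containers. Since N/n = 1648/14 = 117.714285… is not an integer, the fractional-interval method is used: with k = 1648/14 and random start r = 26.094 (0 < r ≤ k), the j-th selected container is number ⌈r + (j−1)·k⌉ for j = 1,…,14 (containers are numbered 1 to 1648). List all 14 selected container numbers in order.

27, 144, 262, 380, 497, 615, 733, 851, 968, 1086, 1204, 1321, 1439, 1557

j=1: r + 0k = 26.094 → ⌈·⌉ = 27
j=2: r + 1k = 143.808285… → ⌈·⌉ = 144
j=3: r + 2k = 261.522571… → ⌈·⌉ = 262
j=4: r + 3k = 379.236857… → ⌈·⌉ = 380
j=5: r + 4k = 496.951142… → ⌈·⌉ = 497
j=6: r + 5k = 614.665428… → ⌈·⌉ = 615
j=7: r + 6k = 732.379714… → ⌈·⌉ = 733
j=8: r + 7k = 850.094 → ⌈·⌉ = 851
j=9: r + 8k = 967.808285… → ⌈·⌉ = 968
j=10: r + 9k = 1085.522571… → ⌈·⌉ = 1086
j=11: r + 10k = 1203.236857… → ⌈·⌉ = 1204
j=12: r + 11k = 1320.951142… → ⌈·⌉ = 1321
j=13: r + 12k = 1438.665428… → ⌈·⌉ = 1439
j=14: r + 13k = 1556.379714… → ⌈·⌉ = 1557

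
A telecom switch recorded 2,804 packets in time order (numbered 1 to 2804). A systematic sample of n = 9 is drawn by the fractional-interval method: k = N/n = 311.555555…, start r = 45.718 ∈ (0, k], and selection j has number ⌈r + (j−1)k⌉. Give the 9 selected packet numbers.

46, 358, 669, 981, 1292, 1604, 1916, 2227, 2539

j=1: r + 0k = 45.718 → ⌈·⌉ = 46
j=2: r + 1k = 357.273555… → ⌈·⌉ = 358
j=3: r + 2k = 668.829111… → ⌈·⌉ = 669
j=4: r + 3k = 980.384666… → ⌈·⌉ = 981
j=5: r + 4k = 1291.940222… → ⌈·⌉ = 1292
j=6: r + 5k = 1603.495777… → ⌈·⌉ = 1604
j=7: r + 6k = 1915.051333… → ⌈·⌉ = 1916
j=8: r + 7k = 2226.606888… → ⌈·⌉ = 2227
j=9: r + 8k = 2538.162444… → ⌈·⌉ = 2539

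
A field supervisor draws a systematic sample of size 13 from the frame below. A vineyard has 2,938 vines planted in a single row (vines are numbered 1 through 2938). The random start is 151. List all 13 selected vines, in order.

k = N/n = 2938/13 = 226
vine 1: 151
vine 2: 151 + 226 = 377
vine 3: 377 + 226 = 603
vine 4: 603 + 226 = 829
vine 5: 829 + 226 = 1055
vine 6: 1055 + 226 = 1281
vine 7: 1281 + 226 = 1507
vine 8: 1507 + 226 = 1733
vine 9: 1733 + 226 = 1959
vine 10: 1959 + 226 = 2185
vine 11: 2185 + 226 = 2411
vine 12: 2411 + 226 = 2637
vine 13: 2637 + 226 = 2863

151, 377, 603, 829, 1055, 1281, 1507, 1733, 1959, 2185, 2411, 2637, 2863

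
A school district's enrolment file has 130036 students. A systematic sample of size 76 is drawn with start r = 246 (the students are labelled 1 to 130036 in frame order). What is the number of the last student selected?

128571

k = 130036/76 = 1711
76th selection = r + (76−1)·k = 246 + 75×1711 = 246 + 128325 = 128571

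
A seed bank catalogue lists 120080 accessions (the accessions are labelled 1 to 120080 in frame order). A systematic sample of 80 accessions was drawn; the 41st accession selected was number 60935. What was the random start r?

895

k = 120080/80 = 1501
r = 60935 − (41−1)×1501 = 60935 − 60040 = 895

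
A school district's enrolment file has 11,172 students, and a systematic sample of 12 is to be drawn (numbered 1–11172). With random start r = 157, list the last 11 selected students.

k = N/n = 11172/12 = 931
2nd selection = 157 + 1×931 = 1088
3rd: 1088 + 931 = 2019
4th: 2019 + 931 = 2950
5th: 2950 + 931 = 3881
6th: 3881 + 931 = 4812
7th: 4812 + 931 = 5743
8th: 5743 + 931 = 6674
9th: 6674 + 931 = 7605
10th: 7605 + 931 = 8536
11th: 8536 + 931 = 9467
12th: 9467 + 931 = 10398

1088, 2019, 2950, 3881, 4812, 5743, 6674, 7605, 8536, 9467, 10398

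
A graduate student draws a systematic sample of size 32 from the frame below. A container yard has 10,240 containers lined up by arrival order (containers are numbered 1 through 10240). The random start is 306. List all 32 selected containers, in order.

306, 626, 946, 1266, 1586, 1906, 2226, 2546, 2866, 3186, 3506, 3826, 4146, 4466, 4786, 5106, 5426, 5746, 6066, 6386, 6706, 7026, 7346, 7666, 7986, 8306, 8626, 8946, 9266, 9586, 9906, 10226

k = N/n = 10240/32 = 320
container 1: 306
container 2: 306 + 320 = 626
container 3: 626 + 320 = 946
container 4: 946 + 320 = 1266
container 5: 1266 + 320 = 1586
container 6: 1586 + 320 = 1906
container 7: 1906 + 320 = 2226
container 8: 2226 + 320 = 2546
container 9: 2546 + 320 = 2866
container 10: 2866 + 320 = 3186
container 11: 3186 + 320 = 3506
container 12: 3506 + 320 = 3826
container 13: 3826 + 320 = 4146
container 14: 4146 + 320 = 4466
container 15: 4466 + 320 = 4786
container 16: 4786 + 320 = 5106
container 17: 5106 + 320 = 5426
container 18: 5426 + 320 = 5746
container 19: 5746 + 320 = 6066
container 20: 6066 + 320 = 6386
container 21: 6386 + 320 = 6706
container 22: 6706 + 320 = 7026
container 23: 7026 + 320 = 7346
container 24: 7346 + 320 = 7666
container 25: 7666 + 320 = 7986
container 26: 7986 + 320 = 8306
container 27: 8306 + 320 = 8626
container 28: 8626 + 320 = 8946
container 29: 8946 + 320 = 9266
container 30: 9266 + 320 = 9586
container 31: 9586 + 320 = 9906
container 32: 9906 + 320 = 10226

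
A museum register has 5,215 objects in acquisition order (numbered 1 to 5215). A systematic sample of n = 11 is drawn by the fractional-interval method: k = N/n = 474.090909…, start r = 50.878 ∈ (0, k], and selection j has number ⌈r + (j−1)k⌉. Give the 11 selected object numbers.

j=1: r + 0k = 50.878 → ⌈·⌉ = 51
j=2: r + 1k = 524.968909… → ⌈·⌉ = 525
j=3: r + 2k = 999.059818… → ⌈·⌉ = 1000
j=4: r + 3k = 1473.150727… → ⌈·⌉ = 1474
j=5: r + 4k = 1947.241636… → ⌈·⌉ = 1948
j=6: r + 5k = 2421.332545… → ⌈·⌉ = 2422
j=7: r + 6k = 2895.423454… → ⌈·⌉ = 2896
j=8: r + 7k = 3369.514363… → ⌈·⌉ = 3370
j=9: r + 8k = 3843.605272… → ⌈·⌉ = 3844
j=10: r + 9k = 4317.696181… → ⌈·⌉ = 4318
j=11: r + 10k = 4791.787090… → ⌈·⌉ = 4792

51, 525, 1000, 1474, 1948, 2422, 2896, 3370, 3844, 4318, 4792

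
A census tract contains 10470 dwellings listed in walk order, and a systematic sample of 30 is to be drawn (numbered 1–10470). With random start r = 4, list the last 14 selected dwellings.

k = N/n = 10470/30 = 349
17th selection = 4 + 16×349 = 5588
18th: 5588 + 349 = 5937
19th: 5937 + 349 = 6286
20th: 6286 + 349 = 6635
21st: 6635 + 349 = 6984
22nd: 6984 + 349 = 7333
23rd: 7333 + 349 = 7682
24th: 7682 + 349 = 8031
25th: 8031 + 349 = 8380
26th: 8380 + 349 = 8729
27th: 8729 + 349 = 9078
28th: 9078 + 349 = 9427
29th: 9427 + 349 = 9776
30th: 9776 + 349 = 10125

5588, 5937, 6286, 6635, 6984, 7333, 7682, 8031, 8380, 8729, 9078, 9427, 9776, 10125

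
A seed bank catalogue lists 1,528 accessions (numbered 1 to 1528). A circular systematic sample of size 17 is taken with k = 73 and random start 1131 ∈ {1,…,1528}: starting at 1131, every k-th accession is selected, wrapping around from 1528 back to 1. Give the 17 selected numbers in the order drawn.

1131, 1204, 1277, 1350, 1423, 1496, 41, 114, 187, 260, 333, 406, 479, 552, 625, 698, 771

Selection 1: 1131
Selection 2: 1131 + 73 = 1204
Selection 3: 1204 + 73 = 1277
Selection 4: 1277 + 73 = 1350
Selection 5: 1350 + 73 = 1423
Selection 6: 1423 + 73 = 1496
Selection 7: 1496 + 73 = 1569 → 1569 − 1528 = 41
Selection 8: 41 + 73 = 114
Selection 9: 114 + 73 = 187
Selection 10: 187 + 73 = 260
Selection 11: 260 + 73 = 333
Selection 12: 333 + 73 = 406
Selection 13: 406 + 73 = 479
Selection 14: 479 + 73 = 552
Selection 15: 552 + 73 = 625
Selection 16: 625 + 73 = 698
Selection 17: 698 + 73 = 771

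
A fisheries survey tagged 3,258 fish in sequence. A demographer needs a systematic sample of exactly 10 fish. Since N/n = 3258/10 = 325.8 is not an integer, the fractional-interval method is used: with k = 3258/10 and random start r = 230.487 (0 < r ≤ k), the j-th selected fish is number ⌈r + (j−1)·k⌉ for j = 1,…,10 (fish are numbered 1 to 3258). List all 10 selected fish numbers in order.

231, 557, 883, 1208, 1534, 1860, 2186, 2512, 2837, 3163

j=1: r + 0k = 230.487 → ⌈·⌉ = 231
j=2: r + 1k = 556.287 → ⌈·⌉ = 557
j=3: r + 2k = 882.087 → ⌈·⌉ = 883
j=4: r + 3k = 1207.887 → ⌈·⌉ = 1208
j=5: r + 4k = 1533.687 → ⌈·⌉ = 1534
j=6: r + 5k = 1859.487 → ⌈·⌉ = 1860
j=7: r + 6k = 2185.287 → ⌈·⌉ = 2186
j=8: r + 7k = 2511.087 → ⌈·⌉ = 2512
j=9: r + 8k = 2836.887 → ⌈·⌉ = 2837
j=10: r + 9k = 3162.687 → ⌈·⌉ = 3163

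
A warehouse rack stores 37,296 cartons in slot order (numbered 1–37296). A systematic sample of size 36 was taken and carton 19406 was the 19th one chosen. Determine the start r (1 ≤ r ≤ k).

k = 37296/36 = 1036
r = 19406 − (19−1)×1036 = 19406 − 18648 = 758

758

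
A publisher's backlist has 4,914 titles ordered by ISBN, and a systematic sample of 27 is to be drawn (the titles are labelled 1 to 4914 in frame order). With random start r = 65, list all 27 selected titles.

k = N/n = 4914/27 = 182
title 1: 65
title 2: 65 + 182 = 247
title 3: 247 + 182 = 429
title 4: 429 + 182 = 611
title 5: 611 + 182 = 793
title 6: 793 + 182 = 975
title 7: 975 + 182 = 1157
title 8: 1157 + 182 = 1339
title 9: 1339 + 182 = 1521
title 10: 1521 + 182 = 1703
title 11: 1703 + 182 = 1885
title 12: 1885 + 182 = 2067
title 13: 2067 + 182 = 2249
title 14: 2249 + 182 = 2431
title 15: 2431 + 182 = 2613
title 16: 2613 + 182 = 2795
title 17: 2795 + 182 = 2977
title 18: 2977 + 182 = 3159
title 19: 3159 + 182 = 3341
title 20: 3341 + 182 = 3523
title 21: 3523 + 182 = 3705
title 22: 3705 + 182 = 3887
title 23: 3887 + 182 = 4069
title 24: 4069 + 182 = 4251
title 25: 4251 + 182 = 4433
title 26: 4433 + 182 = 4615
title 27: 4615 + 182 = 4797

65, 247, 429, 611, 793, 975, 1157, 1339, 1521, 1703, 1885, 2067, 2249, 2431, 2613, 2795, 2977, 3159, 3341, 3523, 3705, 3887, 4069, 4251, 4433, 4615, 4797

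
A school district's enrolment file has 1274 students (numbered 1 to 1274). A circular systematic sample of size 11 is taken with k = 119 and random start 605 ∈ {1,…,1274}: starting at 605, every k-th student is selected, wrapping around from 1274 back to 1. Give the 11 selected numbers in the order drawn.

605, 724, 843, 962, 1081, 1200, 45, 164, 283, 402, 521

Selection 1: 605
Selection 2: 605 + 119 = 724
Selection 3: 724 + 119 = 843
Selection 4: 843 + 119 = 962
Selection 5: 962 + 119 = 1081
Selection 6: 1081 + 119 = 1200
Selection 7: 1200 + 119 = 1319 → 1319 − 1274 = 45
Selection 8: 45 + 119 = 164
Selection 9: 164 + 119 = 283
Selection 10: 283 + 119 = 402
Selection 11: 402 + 119 = 521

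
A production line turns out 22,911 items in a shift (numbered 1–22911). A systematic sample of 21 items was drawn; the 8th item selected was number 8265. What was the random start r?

k = 22911/21 = 1091
r = 8265 − (8−1)×1091 = 8265 − 7637 = 628

628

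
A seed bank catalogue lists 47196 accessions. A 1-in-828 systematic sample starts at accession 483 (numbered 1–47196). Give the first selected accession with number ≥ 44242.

44367

k = 828
Steps past start: ⌈(44242 − 483)/828⌉ = ⌈43759/828⌉ = 53
Selected accession: 483 + 53×828 = 44367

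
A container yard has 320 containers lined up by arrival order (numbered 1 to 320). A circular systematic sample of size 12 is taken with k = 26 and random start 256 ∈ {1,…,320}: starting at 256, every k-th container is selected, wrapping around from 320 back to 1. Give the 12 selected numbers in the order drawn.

Selection 1: 256
Selection 2: 256 + 26 = 282
Selection 3: 282 + 26 = 308
Selection 4: 308 + 26 = 334 → 334 − 320 = 14
Selection 5: 14 + 26 = 40
Selection 6: 40 + 26 = 66
Selection 7: 66 + 26 = 92
Selection 8: 92 + 26 = 118
Selection 9: 118 + 26 = 144
Selection 10: 144 + 26 = 170
Selection 11: 170 + 26 = 196
Selection 12: 196 + 26 = 222

256, 282, 308, 14, 40, 66, 92, 118, 144, 170, 196, 222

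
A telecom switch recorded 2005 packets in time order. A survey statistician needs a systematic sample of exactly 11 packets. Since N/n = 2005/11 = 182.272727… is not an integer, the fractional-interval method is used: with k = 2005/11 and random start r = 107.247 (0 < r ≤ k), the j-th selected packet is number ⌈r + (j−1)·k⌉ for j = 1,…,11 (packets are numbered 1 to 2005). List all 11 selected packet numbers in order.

j=1: r + 0k = 107.247 → ⌈·⌉ = 108
j=2: r + 1k = 289.519727… → ⌈·⌉ = 290
j=3: r + 2k = 471.792454… → ⌈·⌉ = 472
j=4: r + 3k = 654.065181… → ⌈·⌉ = 655
j=5: r + 4k = 836.337909… → ⌈·⌉ = 837
j=6: r + 5k = 1018.610636… → ⌈·⌉ = 1019
j=7: r + 6k = 1200.883363… → ⌈·⌉ = 1201
j=8: r + 7k = 1383.156090… → ⌈·⌉ = 1384
j=9: r + 8k = 1565.428818… → ⌈·⌉ = 1566
j=10: r + 9k = 1747.701545… → ⌈·⌉ = 1748
j=11: r + 10k = 1929.974272… → ⌈·⌉ = 1930

108, 290, 472, 655, 837, 1019, 1201, 1384, 1566, 1748, 1930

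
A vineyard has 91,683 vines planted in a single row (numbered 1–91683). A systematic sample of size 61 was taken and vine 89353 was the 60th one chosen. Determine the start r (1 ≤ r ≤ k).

676

k = 91683/61 = 1503
r = 89353 − (60−1)×1503 = 89353 − 88677 = 676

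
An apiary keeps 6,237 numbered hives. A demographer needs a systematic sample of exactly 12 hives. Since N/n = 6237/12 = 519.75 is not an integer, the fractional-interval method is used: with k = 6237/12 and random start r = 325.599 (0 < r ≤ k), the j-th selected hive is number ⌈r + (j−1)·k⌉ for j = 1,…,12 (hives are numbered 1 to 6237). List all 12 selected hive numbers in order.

326, 846, 1366, 1885, 2405, 2925, 3445, 3964, 4484, 5004, 5524, 6043

j=1: r + 0k = 325.599 → ⌈·⌉ = 326
j=2: r + 1k = 845.349 → ⌈·⌉ = 846
j=3: r + 2k = 1365.099 → ⌈·⌉ = 1366
j=4: r + 3k = 1884.849 → ⌈·⌉ = 1885
j=5: r + 4k = 2404.599 → ⌈·⌉ = 2405
j=6: r + 5k = 2924.349 → ⌈·⌉ = 2925
j=7: r + 6k = 3444.099 → ⌈·⌉ = 3445
j=8: r + 7k = 3963.849 → ⌈·⌉ = 3964
j=9: r + 8k = 4483.599 → ⌈·⌉ = 4484
j=10: r + 9k = 5003.349 → ⌈·⌉ = 5004
j=11: r + 10k = 5523.099 → ⌈·⌉ = 5524
j=12: r + 11k = 6042.849 → ⌈·⌉ = 6043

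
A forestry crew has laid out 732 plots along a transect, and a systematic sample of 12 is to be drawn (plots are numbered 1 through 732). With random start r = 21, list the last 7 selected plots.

326, 387, 448, 509, 570, 631, 692

k = N/n = 732/12 = 61
6th selection = 21 + 5×61 = 326
7th: 326 + 61 = 387
8th: 387 + 61 = 448
9th: 448 + 61 = 509
10th: 509 + 61 = 570
11th: 570 + 61 = 631
12th: 631 + 61 = 692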